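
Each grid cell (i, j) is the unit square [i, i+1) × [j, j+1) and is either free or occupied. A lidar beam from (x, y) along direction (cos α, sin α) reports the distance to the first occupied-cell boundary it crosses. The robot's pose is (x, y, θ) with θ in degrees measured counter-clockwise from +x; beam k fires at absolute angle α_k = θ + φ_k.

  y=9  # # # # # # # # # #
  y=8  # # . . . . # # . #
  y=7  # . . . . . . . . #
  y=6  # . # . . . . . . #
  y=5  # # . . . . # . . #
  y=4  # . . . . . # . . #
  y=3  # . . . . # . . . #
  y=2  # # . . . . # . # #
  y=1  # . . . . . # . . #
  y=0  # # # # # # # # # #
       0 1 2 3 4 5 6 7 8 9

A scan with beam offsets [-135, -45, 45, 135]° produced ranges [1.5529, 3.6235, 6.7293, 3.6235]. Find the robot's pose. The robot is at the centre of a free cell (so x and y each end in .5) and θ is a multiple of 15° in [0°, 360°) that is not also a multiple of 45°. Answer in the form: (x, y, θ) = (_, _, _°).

Candidates: 52 free-cell centres × 16 headings = 832 poses. Raycast each; keep the one whose scan matches to 4 dp.
  (3.5, 1.5, 15°): beam 1 = 0.5774 ≠ 1.5529 ✗
  (5.5, 8.5, 285°): beam 1 = 1.0000 ≠ 1.5529 ✗
  (7.5, 2.5, 105°): beam 1 = 0.5774 ≠ 1.5529 ✗
  …
  (5.5, 7.5, 210°): r_1=1.5529, r_2=3.6235, r_3=6.7293, r_4=3.6235 — all match ✓
Only this pose fits every beam.

(x, y, θ) = (5.5, 7.5, 210°)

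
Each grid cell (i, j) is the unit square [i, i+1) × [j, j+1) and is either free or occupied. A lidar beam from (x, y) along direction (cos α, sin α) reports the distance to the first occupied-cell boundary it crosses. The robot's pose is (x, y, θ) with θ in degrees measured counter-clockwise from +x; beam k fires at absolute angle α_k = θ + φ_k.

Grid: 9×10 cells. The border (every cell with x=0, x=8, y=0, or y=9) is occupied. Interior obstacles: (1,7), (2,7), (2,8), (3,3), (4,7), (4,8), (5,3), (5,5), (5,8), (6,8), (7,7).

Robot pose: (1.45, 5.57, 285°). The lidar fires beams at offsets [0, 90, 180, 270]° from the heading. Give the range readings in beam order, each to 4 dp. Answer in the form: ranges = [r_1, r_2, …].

beam 1: φ=0°, α=285°
  dir = (cos 285°, sin 285°) = (0.2588, -0.9659); from cell (1,5)
  next x-line at t=2.1250, next y-line at t=0.5901; Δt_x=3.8637, Δt_y=1.0353
    y: enter (1,4) at t=0.5901
    y: enter (1,3) at t=1.6254
    x: enter (2,3) at t=2.1250
    y: enter (2,2) at t=2.6607
    y: enter (2,1) at t=3.6959
    y: enter (2,0) at t=4.7312 ← occupied
  → r_1 = 4.7312
beam 2: φ=90°, α=15°
  dir = (cos 15°, sin 15°) = (0.9659, 0.2588); from cell (1,5)
  next x-line at t=0.5694, next y-line at t=1.6614; Δt_x=1.0353, Δt_y=3.8637
    x: enter (2,5) at t=0.5694
    x: enter (3,5) at t=1.6047
    y: enter (3,6) at t=1.6614
    x: enter (4,6) at t=2.6400
    x: enter (5,6) at t=3.6752
    x: enter (6,6) at t=4.7105
    y: enter (6,7) at t=5.5251
    x: enter (7,7) at t=5.7458 ← occupied
  → r_2 = 5.7458
beam 3: φ=180°, α=105°
  dir = (cos 105°, sin 105°) = (-0.2588, 0.9659); from cell (1,5)
  next x-line at t=1.7387, next y-line at t=0.4452; Δt_x=3.8637, Δt_y=1.0353
    y: enter (1,6) at t=0.4452
    y: enter (1,7) at t=1.4804 ← occupied
  → r_3 = 1.4804
beam 4: φ=270°, α=195°
  dir = (cos 195°, sin 195°) = (-0.9659, -0.2588); from cell (1,5)
  next x-line at t=0.4659, next y-line at t=2.2023; Δt_x=1.0353, Δt_y=3.8637
    x: enter (0,5) at t=0.4659 ← occupied
  → r_4 = 0.4659

ranges = [4.7312, 5.7458, 1.4804, 0.4659]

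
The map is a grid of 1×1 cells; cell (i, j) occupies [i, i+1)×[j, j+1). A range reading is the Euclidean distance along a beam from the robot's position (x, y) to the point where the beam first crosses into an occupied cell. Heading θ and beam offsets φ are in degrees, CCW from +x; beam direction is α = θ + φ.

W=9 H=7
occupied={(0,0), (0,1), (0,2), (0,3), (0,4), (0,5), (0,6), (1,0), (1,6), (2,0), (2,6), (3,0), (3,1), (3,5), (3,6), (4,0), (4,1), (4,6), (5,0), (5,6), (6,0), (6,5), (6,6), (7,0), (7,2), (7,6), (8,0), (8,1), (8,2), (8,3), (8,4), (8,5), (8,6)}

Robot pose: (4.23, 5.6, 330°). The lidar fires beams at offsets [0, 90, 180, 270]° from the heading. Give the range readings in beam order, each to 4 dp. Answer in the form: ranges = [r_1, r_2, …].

beam 1: φ=0°, α=330°
  d=(0.8660,-0.5000)  start (4,5)  tX=0.8891 tY=1.2000  stride 1/|dx|=1.1547 1/|dy|=2.0000
    cross x-line → (5,5), t=0.8891
    cross y-line → (5,4), t=1.2000
    cross x-line → (6,4), t=2.0438
    cross x-line → (7,4), t=3.1985
    cross y-line → (7,3), t=3.2000
    cross x-line → (8,3), t=4.3532 (wall)
  → r_1 = 4.3532
beam 2: φ=90°, α=60°
  d=(0.5000,0.8660)  start (4,5)  tX=1.5400 tY=0.4619  stride 1/|dx|=2.0000 1/|dy|=1.1547
    cross y-line → (4,6), t=0.4619 (wall)
  → r_2 = 0.4619
beam 3: φ=180°, α=150°
  d=(-0.8660,0.5000)  start (4,5)  tX=0.2656 tY=0.8000  stride 1/|dx|=1.1547 1/|dy|=2.0000
    cross x-line → (3,5), t=0.2656 (wall)
  → r_3 = 0.2656
beam 4: φ=270°, α=240°
  d=(-0.5000,-0.8660)  start (4,5)  tX=0.4600 tY=0.6928  stride 1/|dx|=2.0000 1/|dy|=1.1547
    cross x-line → (3,5), t=0.4600 (wall)
  → r_4 = 0.4600

ranges = [4.3532, 0.4619, 0.2656, 0.4600]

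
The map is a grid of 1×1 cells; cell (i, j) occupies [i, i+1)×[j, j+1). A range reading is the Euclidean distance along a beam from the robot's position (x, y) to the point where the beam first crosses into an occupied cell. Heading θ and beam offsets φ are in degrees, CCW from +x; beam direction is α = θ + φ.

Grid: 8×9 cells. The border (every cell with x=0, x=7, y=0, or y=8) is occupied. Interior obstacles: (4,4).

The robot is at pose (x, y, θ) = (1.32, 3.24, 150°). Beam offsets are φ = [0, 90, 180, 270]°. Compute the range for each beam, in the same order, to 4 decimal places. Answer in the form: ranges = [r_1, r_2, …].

ranges = [0.3695, 0.6400, 4.4800, 5.4964]

beam 1: φ=0°, α=150°
  cosα=-0.8660 sinα=0.5000 | (1,3) | tMaxX 0.3695 tMaxY 1.5200 | tΔX 1.1547 tΔY 2.0000
    t=0.3695 [x] (0,3) — stop
  → r_1 = 0.3695
beam 2: φ=90°, α=240°
  cosα=-0.5000 sinα=-0.8660 | (1,3) | tMaxX 0.6400 tMaxY 0.2771 | tΔX 2.0000 tΔY 1.1547
    t=0.2771 [y] (1,2)
    t=0.6400 [x] (0,2) — stop
  → r_2 = 0.6400
beam 3: φ=180°, α=330°
  cosα=0.8660 sinα=-0.5000 | (1,3) | tMaxX 0.7852 tMaxY 0.4800 | tΔX 1.1547 tΔY 2.0000
    t=0.4800 [y] (1,2)
    t=0.7852 [x] (2,2)
    t=1.9399 [x] (3,2)
    t=2.4800 [y] (3,1)
    t=3.0946 [x] (4,1)
    t=4.2493 [x] (5,1)
    t=4.4800 [y] (5,0) — stop
  → r_3 = 4.4800
beam 4: φ=270°, α=60°
  cosα=0.5000 sinα=0.8660 | (1,3) | tMaxX 1.3600 tMaxY 0.8776 | tΔX 2.0000 tΔY 1.1547
    t=0.8776 [y] (1,4)
    t=1.3600 [x] (2,4)
    t=2.0323 [y] (2,5)
    t=3.1870 [y] (2,6)
    t=3.3600 [x] (3,6)
    t=4.3417 [y] (3,7)
    t=5.3600 [x] (4,7)
    t=5.4964 [y] (4,8) — stop
  → r_4 = 5.4964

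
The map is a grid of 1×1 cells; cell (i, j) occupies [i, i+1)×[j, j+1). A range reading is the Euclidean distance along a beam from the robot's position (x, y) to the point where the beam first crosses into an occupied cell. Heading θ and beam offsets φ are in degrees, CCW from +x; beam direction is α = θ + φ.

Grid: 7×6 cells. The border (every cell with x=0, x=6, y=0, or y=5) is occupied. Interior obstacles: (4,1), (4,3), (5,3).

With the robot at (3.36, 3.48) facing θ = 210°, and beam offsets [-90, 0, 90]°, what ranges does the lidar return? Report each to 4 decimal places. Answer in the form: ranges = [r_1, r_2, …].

beam 1: φ=-90°, α=120°
  cosα=-0.5000 sinα=0.8660 | (3,3) | tMaxX 0.7200 tMaxY 0.6004 | tΔX 2.0000 tΔY 1.1547
    t=0.6004 [y] (3,4)
    t=0.7200 [x] (2,4)
    t=1.7551 [y] (2,5) — stop
  → r_1 = 1.7551
beam 2: φ=0°, α=210°
  cosα=-0.8660 sinα=-0.5000 | (3,3) | tMaxX 0.4157 tMaxY 0.9600 | tΔX 1.1547 tΔY 2.0000
    t=0.4157 [x] (2,3)
    t=0.9600 [y] (2,2)
    t=1.5704 [x] (1,2)
    t=2.7251 [x] (0,2) — stop
  → r_2 = 2.7251
beam 3: φ=90°, α=300°
  cosα=0.5000 sinα=-0.8660 | (3,3) | tMaxX 1.2800 tMaxY 0.5543 | tΔX 2.0000 tΔY 1.1547
    t=0.5543 [y] (3,2)
    t=1.2800 [x] (4,2)
    t=1.7090 [y] (4,1) — stop
  → r_3 = 1.7090

ranges = [1.7551, 2.7251, 1.7090]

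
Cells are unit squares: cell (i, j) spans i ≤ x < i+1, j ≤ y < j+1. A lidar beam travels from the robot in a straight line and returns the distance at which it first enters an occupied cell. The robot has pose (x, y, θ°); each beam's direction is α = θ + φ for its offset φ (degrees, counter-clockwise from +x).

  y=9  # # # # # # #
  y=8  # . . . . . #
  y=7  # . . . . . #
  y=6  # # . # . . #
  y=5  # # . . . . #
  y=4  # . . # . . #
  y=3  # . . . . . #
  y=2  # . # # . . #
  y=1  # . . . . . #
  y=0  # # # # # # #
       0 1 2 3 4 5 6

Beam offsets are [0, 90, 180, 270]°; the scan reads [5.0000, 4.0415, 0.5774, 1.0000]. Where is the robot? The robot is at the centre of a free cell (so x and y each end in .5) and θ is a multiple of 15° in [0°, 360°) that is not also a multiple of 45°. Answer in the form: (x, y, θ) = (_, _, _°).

The pose lattice has 34·16 = 544 candidates. Test each by forward raycasting.
  (1.5, 3.5, 210°): beam 1 = 0.5774 ≠ 5.0000 ✗
  (2.5, 7.5, 60°): beam 1 = 1.7321 ≠ 5.0000 ✗
  (1.5, 3.5, 120°): beam 1 = 1.0000 ≠ 5.0000 ✗
  …
  (5.5, 6.5, 150°): r_1=5.0000, r_2=4.0415, r_3=0.5774, r_4=1.0000 — all match ✓
Only this pose fits every beam.

(x, y, θ) = (5.5, 6.5, 150°)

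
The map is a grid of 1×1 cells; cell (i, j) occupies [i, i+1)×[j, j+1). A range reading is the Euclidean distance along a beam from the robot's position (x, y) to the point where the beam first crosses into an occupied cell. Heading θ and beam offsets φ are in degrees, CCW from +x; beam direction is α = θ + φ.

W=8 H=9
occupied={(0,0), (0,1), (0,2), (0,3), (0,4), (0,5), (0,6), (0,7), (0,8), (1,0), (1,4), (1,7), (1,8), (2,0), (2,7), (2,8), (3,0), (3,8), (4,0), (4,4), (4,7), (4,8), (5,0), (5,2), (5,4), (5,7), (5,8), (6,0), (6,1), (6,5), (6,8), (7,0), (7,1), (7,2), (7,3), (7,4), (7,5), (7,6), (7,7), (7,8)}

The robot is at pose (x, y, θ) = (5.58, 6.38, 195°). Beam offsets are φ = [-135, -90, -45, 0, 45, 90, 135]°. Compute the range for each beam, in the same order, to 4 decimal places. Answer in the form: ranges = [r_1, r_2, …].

ranges = [0.7159, 0.6419, 1.2400, 4.7416, 1.5935, 1.4287, 0.7600]

beam 1: φ=-135°, α=60°
  direction (0.5000, 0.8660); cell (5,6); t to first gridline: x 0.8400, y 0.7159 (then +2.0000 / +1.1547)
    (5,7) via y @ 0.7159  # hit
  → r_1 = 0.7159
beam 2: φ=-90°, α=105°
  direction (-0.2588, 0.9659); cell (5,6); t to first gridline: x 2.2409, y 0.6419 (then +3.8637 / +1.0353)
    (5,7) via y @ 0.6419  # hit
  → r_2 = 0.6419
beam 3: φ=-45°, α=150°
  direction (-0.8660, 0.5000); cell (5,6); t to first gridline: x 0.6697, y 1.2400 (then +1.1547 / +2.0000)
    (4,6) via x @ 0.6697
    (4,7) via y @ 1.2400  # hit
  → r_3 = 1.2400
beam 4: φ=0°, α=195°
  direction (-0.9659, -0.2588); cell (5,6); t to first gridline: x 0.6005, y 1.4682 (then +1.0353 / +3.8637)
    (4,6) via x @ 0.6005
    (4,5) via y @ 1.4682
    (3,5) via x @ 1.6357
    (2,5) via x @ 2.6710
    (1,5) via x @ 3.7063
    (0,5) via x @ 4.7416  # hit
  → r_4 = 4.7416
beam 5: φ=45°, α=240°
  direction (-0.5000, -0.8660); cell (5,6); t to first gridline: x 1.1600, y 0.4388 (then +2.0000 / +1.1547)
    (5,5) via y @ 0.4388
    (4,5) via x @ 1.1600
    (4,4) via y @ 1.5935  # hit
  → r_5 = 1.5935
beam 6: φ=90°, α=285°
  direction (0.2588, -0.9659); cell (5,6); t to first gridline: x 1.6228, y 0.3934 (then +3.8637 / +1.0353)
    (5,5) via y @ 0.3934
    (5,4) via y @ 1.4287  # hit
  → r_6 = 1.4287
beam 7: φ=135°, α=330°
  direction (0.8660, -0.5000); cell (5,6); t to first gridline: x 0.4850, y 0.7600 (then +1.1547 / +2.0000)
    (6,6) via x @ 0.4850
    (6,5) via y @ 0.7600  # hit
  → r_7 = 0.7600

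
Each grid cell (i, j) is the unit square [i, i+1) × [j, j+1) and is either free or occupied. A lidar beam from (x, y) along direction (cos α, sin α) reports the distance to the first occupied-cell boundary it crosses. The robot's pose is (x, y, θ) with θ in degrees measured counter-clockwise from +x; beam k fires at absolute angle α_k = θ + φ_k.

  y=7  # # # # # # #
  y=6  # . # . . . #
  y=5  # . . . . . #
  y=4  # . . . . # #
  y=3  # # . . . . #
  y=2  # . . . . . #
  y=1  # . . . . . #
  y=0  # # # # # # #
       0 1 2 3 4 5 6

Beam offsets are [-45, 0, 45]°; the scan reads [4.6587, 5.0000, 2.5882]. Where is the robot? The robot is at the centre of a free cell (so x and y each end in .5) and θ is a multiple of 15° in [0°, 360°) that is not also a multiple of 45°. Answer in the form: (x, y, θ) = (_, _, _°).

(x, y, θ) = (5.5, 3.5, 210°)

Enumerate (i+0.5, j+0.5, θ) over the 27 free cells and 16 admissible headings. For each, cast all 3 beams and compare to the given ranges.
  (3.5, 6.5, 120°): beam 1 = 0.5176 ≠ 4.6587 ✗
  (4.5, 2.5, 60°): beam 1 = 1.5529 ≠ 4.6587 ✗
  (4.5, 5.5, 165°): beam 1 = 1.7321 ≠ 4.6587 ✗
  (4.5, 1.5, 255°): beam 1 = 1.0000 ≠ 4.6587 ✗
  …
  (5.5, 3.5, 210°): r_1=4.6587, r_2=5.0000, r_3=2.5882 — all match ✓
No second candidate reproduces the full scan.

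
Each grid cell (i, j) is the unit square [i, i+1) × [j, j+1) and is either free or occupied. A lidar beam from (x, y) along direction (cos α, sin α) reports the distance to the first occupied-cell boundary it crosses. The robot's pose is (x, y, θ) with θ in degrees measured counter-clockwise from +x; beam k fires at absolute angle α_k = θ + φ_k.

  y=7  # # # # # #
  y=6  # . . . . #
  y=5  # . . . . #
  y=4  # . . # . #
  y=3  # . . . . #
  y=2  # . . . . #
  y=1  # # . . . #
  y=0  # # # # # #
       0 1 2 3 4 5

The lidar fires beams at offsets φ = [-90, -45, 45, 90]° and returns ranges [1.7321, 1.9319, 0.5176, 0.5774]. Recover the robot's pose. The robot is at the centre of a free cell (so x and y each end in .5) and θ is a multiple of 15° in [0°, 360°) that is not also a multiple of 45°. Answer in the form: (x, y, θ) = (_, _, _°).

Enumerate (i+0.5, j+0.5, θ) over the 22 free cells and 16 admissible headings. For each, cast all 4 beams and compare to the given ranges.
  (1.5, 4.5, 60°): beam 1 = 4.0415 ≠ 1.7321 ✗
  (1.5, 6.5, 105°): beam 1 = 1.9319 ≠ 1.7321 ✗
  (4.5, 1.5, 345°): beam 1 = 0.5176 ≠ 1.7321 ✗
  …
  (4.5, 6.5, 330°): r_1=1.7321, r_2=1.9319, r_3=0.5176, r_4=0.5774 — all match ✓
Only this pose fits every beam.

(x, y, θ) = (4.5, 6.5, 330°)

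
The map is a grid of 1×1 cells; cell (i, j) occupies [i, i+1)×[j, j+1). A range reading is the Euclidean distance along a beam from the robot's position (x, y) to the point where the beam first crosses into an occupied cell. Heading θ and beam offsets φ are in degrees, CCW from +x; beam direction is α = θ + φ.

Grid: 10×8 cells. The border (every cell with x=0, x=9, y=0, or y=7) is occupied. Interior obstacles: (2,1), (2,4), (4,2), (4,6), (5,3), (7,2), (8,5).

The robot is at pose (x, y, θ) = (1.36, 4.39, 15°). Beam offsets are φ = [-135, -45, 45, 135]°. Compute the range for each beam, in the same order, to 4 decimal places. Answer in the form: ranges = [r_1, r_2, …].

beam 1: φ=-135°, α=240°
  dir = (cos 240°, sin 240°) = (-0.5000, -0.8660); from cell (1,4)
  next x-line at t=0.7200, next y-line at t=0.4503; Δt_x=2.0000, Δt_y=1.1547
    y: enter (1,3) at t=0.4503
    x: enter (0,3) at t=0.7200 ← occupied
  → r_1 = 0.7200
beam 2: φ=-45°, α=330°
  dir = (cos 330°, sin 330°) = (0.8660, -0.5000); from cell (1,4)
  next x-line at t=0.7390, next y-line at t=0.7800; Δt_x=1.1547, Δt_y=2.0000
    x: enter (2,4) at t=0.7390 ← occupied
  → r_2 = 0.7390
beam 3: φ=45°, α=60°
  dir = (cos 60°, sin 60°) = (0.5000, 0.8660); from cell (1,4)
  next x-line at t=1.2800, next y-line at t=0.7044; Δt_x=2.0000, Δt_y=1.1547
    y: enter (1,5) at t=0.7044
    x: enter (2,5) at t=1.2800
    y: enter (2,6) at t=1.8591
    y: enter (2,7) at t=3.0138 ← occupied
  → r_3 = 3.0138
beam 4: φ=135°, α=150°
  dir = (cos 150°, sin 150°) = (-0.8660, 0.5000); from cell (1,4)
  next x-line at t=0.4157, next y-line at t=1.2200; Δt_x=1.1547, Δt_y=2.0000
    x: enter (0,4) at t=0.4157 ← occupied
  → r_4 = 0.4157

ranges = [0.7200, 0.7390, 3.0138, 0.4157]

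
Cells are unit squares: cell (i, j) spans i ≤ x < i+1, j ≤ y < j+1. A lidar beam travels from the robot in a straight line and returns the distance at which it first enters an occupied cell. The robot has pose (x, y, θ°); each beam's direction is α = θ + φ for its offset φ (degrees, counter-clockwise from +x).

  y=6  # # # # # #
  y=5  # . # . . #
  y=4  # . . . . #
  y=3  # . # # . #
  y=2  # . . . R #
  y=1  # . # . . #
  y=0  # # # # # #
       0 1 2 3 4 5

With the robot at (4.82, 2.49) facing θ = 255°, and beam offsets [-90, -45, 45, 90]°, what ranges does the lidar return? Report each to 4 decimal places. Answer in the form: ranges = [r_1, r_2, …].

ranges = [1.9705, 2.1016, 0.3600, 0.1863]

beam 1: φ=-90°, α=165°
  dir = (cos 165°, sin 165°) = (-0.9659, 0.2588); from cell (4,2)
  next x-line at t=0.8489, next y-line at t=1.9705; Δt_x=1.0353, Δt_y=3.8637
    x: enter (3,2) at t=0.8489
    x: enter (2,2) at t=1.8842
    y: enter (2,3) at t=1.9705 ← occupied
  → r_1 = 1.9705
beam 2: φ=-45°, α=210°
  dir = (cos 210°, sin 210°) = (-0.8660, -0.5000); from cell (4,2)
  next x-line at t=0.9469, next y-line at t=0.9800; Δt_x=1.1547, Δt_y=2.0000
    x: enter (3,2) at t=0.9469
    y: enter (3,1) at t=0.9800
    x: enter (2,1) at t=2.1016 ← occupied
  → r_2 = 2.1016
beam 3: φ=45°, α=300°
  dir = (cos 300°, sin 300°) = (0.5000, -0.8660); from cell (4,2)
  next x-line at t=0.3600, next y-line at t=0.5658; Δt_x=2.0000, Δt_y=1.1547
    x: enter (5,2) at t=0.3600 ← occupied
  → r_3 = 0.3600
beam 4: φ=90°, α=345°
  dir = (cos 345°, sin 345°) = (0.9659, -0.2588); from cell (4,2)
  next x-line at t=0.1863, next y-line at t=1.8932; Δt_x=1.0353, Δt_y=3.8637
    x: enter (5,2) at t=0.1863 ← occupied
  → r_4 = 0.1863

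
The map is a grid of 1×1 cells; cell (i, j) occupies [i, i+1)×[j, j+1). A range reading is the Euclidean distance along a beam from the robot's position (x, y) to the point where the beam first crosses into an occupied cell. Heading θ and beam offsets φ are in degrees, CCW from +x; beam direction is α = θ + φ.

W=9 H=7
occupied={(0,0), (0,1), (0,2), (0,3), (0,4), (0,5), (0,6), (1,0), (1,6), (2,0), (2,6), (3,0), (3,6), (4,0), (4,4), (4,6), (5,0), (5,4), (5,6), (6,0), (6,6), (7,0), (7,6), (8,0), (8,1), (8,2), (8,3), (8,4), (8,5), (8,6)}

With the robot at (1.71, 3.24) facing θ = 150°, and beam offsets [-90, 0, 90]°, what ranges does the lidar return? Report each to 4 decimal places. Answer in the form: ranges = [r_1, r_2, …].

ranges = [3.1870, 0.8198, 1.4200]

beam 1: φ=-90°, α=60°
  cosα=0.5000 sinα=0.8660 | (1,3) | tMaxX 0.5800 tMaxY 0.8776 | tΔX 2.0000 tΔY 1.1547
    t=0.5800 [x] (2,3)
    t=0.8776 [y] (2,4)
    t=2.0323 [y] (2,5)
    t=2.5800 [x] (3,5)
    t=3.1870 [y] (3,6) — stop
  → r_1 = 3.1870
beam 2: φ=0°, α=150°
  cosα=-0.8660 sinα=0.5000 | (1,3) | tMaxX 0.8198 tMaxY 1.5200 | tΔX 1.1547 tΔY 2.0000
    t=0.8198 [x] (0,3) — stop
  → r_2 = 0.8198
beam 3: φ=90°, α=240°
  cosα=-0.5000 sinα=-0.8660 | (1,3) | tMaxX 1.4200 tMaxY 0.2771 | tΔX 2.0000 tΔY 1.1547
    t=0.2771 [y] (1,2)
    t=1.4200 [x] (0,2) — stop
  → r_3 = 1.4200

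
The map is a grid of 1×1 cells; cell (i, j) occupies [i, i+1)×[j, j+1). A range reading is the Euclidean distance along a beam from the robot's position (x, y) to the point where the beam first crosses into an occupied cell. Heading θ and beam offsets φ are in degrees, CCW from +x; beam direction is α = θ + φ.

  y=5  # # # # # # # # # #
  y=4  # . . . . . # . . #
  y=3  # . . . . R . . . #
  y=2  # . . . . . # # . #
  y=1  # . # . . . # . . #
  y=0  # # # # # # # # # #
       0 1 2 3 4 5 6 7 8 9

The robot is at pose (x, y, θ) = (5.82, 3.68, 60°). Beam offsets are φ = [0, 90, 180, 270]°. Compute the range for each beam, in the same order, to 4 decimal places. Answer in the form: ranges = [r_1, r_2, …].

ranges = [0.3695, 2.6400, 3.0946, 1.3600]

beam 1: φ=0°, α=60°
  direction (0.5000, 0.8660); cell (5,3); t to first gridline: x 0.3600, y 0.3695 (then +2.0000 / +1.1547)
    (6,3) via x @ 0.3600
    (6,4) via y @ 0.3695  # hit
  → r_1 = 0.3695
beam 2: φ=90°, α=150°
  direction (-0.8660, 0.5000); cell (5,3); t to first gridline: x 0.9469, y 0.6400 (then +1.1547 / +2.0000)
    (5,4) via y @ 0.6400
    (4,4) via x @ 0.9469
    (3,4) via x @ 2.1016
    (3,5) via y @ 2.6400  # hit
  → r_2 = 2.6400
beam 3: φ=180°, α=240°
  direction (-0.5000, -0.8660); cell (5,3); t to first gridline: x 1.6400, y 0.7852 (then +2.0000 / +1.1547)
    (5,2) via y @ 0.7852
    (4,2) via x @ 1.6400
    (4,1) via y @ 1.9399
    (4,0) via y @ 3.0946  # hit
  → r_3 = 3.0946
beam 4: φ=270°, α=330°
  direction (0.8660, -0.5000); cell (5,3); t to first gridline: x 0.2078, y 1.3600 (then +1.1547 / +2.0000)
    (6,3) via x @ 0.2078
    (6,2) via y @ 1.3600  # hit
  → r_4 = 1.3600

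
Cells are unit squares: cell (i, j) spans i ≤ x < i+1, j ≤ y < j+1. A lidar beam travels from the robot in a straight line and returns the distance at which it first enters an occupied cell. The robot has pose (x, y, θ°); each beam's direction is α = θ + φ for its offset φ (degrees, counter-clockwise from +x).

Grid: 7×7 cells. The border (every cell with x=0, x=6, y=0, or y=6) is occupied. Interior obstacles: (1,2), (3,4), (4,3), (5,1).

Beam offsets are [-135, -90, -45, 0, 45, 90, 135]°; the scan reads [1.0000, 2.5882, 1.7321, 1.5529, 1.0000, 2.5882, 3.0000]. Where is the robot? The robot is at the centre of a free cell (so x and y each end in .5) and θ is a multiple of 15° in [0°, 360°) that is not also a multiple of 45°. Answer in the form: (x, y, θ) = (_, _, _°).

(x, y, θ) = (2.5, 3.5, 195°)

Candidates: 21 free-cell centres × 16 headings = 336 poses. Raycast each; keep the one whose scan matches to 4 dp.
  (1.5, 1.5, 300°): beam 1 = 0.5176 ≠ 1.0000 ✗
  (5.5, 3.5, 285°): beam 1 = 0.5774 ≠ 1.0000 ✗
  (4.5, 2.5, 105°): beam 2 = 1.5529 ≠ 2.5882 ✗
  (1.5, 3.5, 240°): beam 1 = 1.9319 ≠ 1.0000 ✗
  …
  (2.5, 3.5, 195°): r_1=1.0000, r_2=2.5882, r_3=1.7321, r_4=1.5529, r_5=1.0000, r_6=2.5882, r_7=3.0000 — all match ✓
No second candidate reproduces the full scan.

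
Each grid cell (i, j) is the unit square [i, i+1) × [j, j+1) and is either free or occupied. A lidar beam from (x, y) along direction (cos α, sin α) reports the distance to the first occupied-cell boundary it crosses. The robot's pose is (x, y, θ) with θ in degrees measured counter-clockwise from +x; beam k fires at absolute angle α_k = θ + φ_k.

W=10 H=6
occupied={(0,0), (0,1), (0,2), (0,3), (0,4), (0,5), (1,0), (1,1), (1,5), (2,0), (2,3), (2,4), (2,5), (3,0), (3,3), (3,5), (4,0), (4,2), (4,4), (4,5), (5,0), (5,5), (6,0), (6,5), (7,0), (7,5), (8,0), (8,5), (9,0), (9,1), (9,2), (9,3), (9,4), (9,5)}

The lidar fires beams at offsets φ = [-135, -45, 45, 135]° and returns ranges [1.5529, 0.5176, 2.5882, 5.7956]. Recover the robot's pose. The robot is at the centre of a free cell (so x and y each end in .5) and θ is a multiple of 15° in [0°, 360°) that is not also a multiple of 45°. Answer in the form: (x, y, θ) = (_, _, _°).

(x, y, θ) = (8.5, 2.5, 60°)

Candidates: 26 free-cell centres × 16 headings = 416 poses. Raycast each; keep the one whose scan matches to 4 dp.
  (4.5, 1.5, 240°): beam 1 = 0.5176 ≠ 1.5529 ✗
  (8.5, 1.5, 285°): beam 1 = 5.0000 ≠ 1.5529 ✗
  (8.5, 2.5, 255°): beam 1 = 2.8868 ≠ 1.5529 ✗
  …
  (8.5, 2.5, 60°): r_1=1.5529, r_2=0.5176, r_3=2.5882, r_4=5.7956 — all match ✓
No second candidate reproduces the full scan.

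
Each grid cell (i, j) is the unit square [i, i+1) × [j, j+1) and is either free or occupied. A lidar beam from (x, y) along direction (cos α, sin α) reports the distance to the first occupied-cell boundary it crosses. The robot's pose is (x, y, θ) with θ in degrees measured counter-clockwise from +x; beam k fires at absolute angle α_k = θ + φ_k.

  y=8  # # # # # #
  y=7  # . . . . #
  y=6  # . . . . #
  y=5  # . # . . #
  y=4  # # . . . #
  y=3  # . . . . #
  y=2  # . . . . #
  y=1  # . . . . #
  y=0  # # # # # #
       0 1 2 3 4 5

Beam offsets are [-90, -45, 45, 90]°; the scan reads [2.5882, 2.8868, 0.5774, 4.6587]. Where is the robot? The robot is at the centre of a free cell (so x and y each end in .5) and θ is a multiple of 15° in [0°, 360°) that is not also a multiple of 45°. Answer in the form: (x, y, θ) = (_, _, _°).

(x, y, θ) = (3.5, 5.5, 165°)

Enumerate (i+0.5, j+0.5, θ) over the 26 free cells and 16 admissible headings. For each, cast all 4 beams and compare to the given ranges.
  (3.5, 4.5, 285°): beam 1 = 1.5529 ≠ 2.5882 ✗
  (4.5, 1.5, 105°): beam 1 = 0.5176 ≠ 2.5882 ✗
  (4.5, 1.5, 300°): beam 1 = 1.0000 ≠ 2.5882 ✗
  (2.5, 2.5, 330°): beam 1 = 1.7321 ≠ 2.5882 ✗
  …
  (3.5, 5.5, 165°): r_1=2.5882, r_2=2.8868, r_3=0.5774, r_4=4.6587 — all match ✓
Only this pose fits every beam.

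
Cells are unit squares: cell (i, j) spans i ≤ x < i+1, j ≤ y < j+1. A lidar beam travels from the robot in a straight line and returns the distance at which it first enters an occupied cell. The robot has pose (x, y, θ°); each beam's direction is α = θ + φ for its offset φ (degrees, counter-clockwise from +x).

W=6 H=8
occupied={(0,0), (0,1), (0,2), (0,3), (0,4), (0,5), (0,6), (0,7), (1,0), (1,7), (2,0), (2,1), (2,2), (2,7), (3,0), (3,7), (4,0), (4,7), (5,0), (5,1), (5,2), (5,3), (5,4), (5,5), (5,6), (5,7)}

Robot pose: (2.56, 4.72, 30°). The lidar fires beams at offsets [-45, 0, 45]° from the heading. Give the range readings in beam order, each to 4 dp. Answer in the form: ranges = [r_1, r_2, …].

ranges = [2.5261, 2.8175, 2.3604]

beam 1: φ=-45°, α=345°
  cosα=0.9659 sinα=-0.2588 | (2,4) | tMaxX 0.4555 tMaxY 2.7819 | tΔX 1.0353 tΔY 3.8637
    t=0.4555 [x] (3,4)
    t=1.4908 [x] (4,4)
    t=2.5261 [x] (5,4) — stop
  → r_1 = 2.5261
beam 2: φ=0°, α=30°
  cosα=0.8660 sinα=0.5000 | (2,4) | tMaxX 0.5081 tMaxY 0.5600 | tΔX 1.1547 tΔY 2.0000
    t=0.5081 [x] (3,4)
    t=0.5600 [y] (3,5)
    t=1.6628 [x] (4,5)
    t=2.5600 [y] (4,6)
    t=2.8175 [x] (5,6) — stop
  → r_2 = 2.8175
beam 3: φ=45°, α=75°
  cosα=0.2588 sinα=0.9659 | (2,4) | tMaxX 1.7000 tMaxY 0.2899 | tΔX 3.8637 tΔY 1.0353
    t=0.2899 [y] (2,5)
    t=1.3252 [y] (2,6)
    t=1.7000 [x] (3,6)
    t=2.3604 [y] (3,7) — stop
  → r_3 = 2.3604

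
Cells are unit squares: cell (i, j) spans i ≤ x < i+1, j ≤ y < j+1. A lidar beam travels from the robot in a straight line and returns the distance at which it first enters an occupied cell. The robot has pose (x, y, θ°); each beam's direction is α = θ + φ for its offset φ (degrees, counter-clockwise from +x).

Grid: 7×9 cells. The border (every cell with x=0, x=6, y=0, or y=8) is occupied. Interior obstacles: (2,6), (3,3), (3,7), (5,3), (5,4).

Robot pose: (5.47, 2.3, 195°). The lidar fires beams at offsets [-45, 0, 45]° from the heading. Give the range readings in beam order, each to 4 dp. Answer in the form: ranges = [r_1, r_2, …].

ranges = [1.6974, 4.6277, 1.5011]

beam 1: φ=-45°, α=150°
  d=(-0.8660,0.5000)  start (5,2)  tX=0.5427 tY=1.4000  stride 1/|dx|=1.1547 1/|dy|=2.0000
    cross x-line → (4,2), t=0.5427
    cross y-line → (4,3), t=1.4000
    cross x-line → (3,3), t=1.6974 (wall)
  → r_1 = 1.6974
beam 2: φ=0°, α=195°
  d=(-0.9659,-0.2588)  start (5,2)  tX=0.4866 tY=1.1591  stride 1/|dx|=1.0353 1/|dy|=3.8637
    cross x-line → (4,2), t=0.4866
    cross y-line → (4,1), t=1.1591
    cross x-line → (3,1), t=1.5219
    cross x-line → (2,1), t=2.5571
    cross x-line → (1,1), t=3.5924
    cross x-line → (0,1), t=4.6277 (wall)
  → r_2 = 4.6277
beam 3: φ=45°, α=240°
  d=(-0.5000,-0.8660)  start (5,2)  tX=0.9400 tY=0.3464  stride 1/|dx|=2.0000 1/|dy|=1.1547
    cross y-line → (5,1), t=0.3464
    cross x-line → (4,1), t=0.9400
    cross y-line → (4,0), t=1.5011 (wall)
  → r_3 = 1.5011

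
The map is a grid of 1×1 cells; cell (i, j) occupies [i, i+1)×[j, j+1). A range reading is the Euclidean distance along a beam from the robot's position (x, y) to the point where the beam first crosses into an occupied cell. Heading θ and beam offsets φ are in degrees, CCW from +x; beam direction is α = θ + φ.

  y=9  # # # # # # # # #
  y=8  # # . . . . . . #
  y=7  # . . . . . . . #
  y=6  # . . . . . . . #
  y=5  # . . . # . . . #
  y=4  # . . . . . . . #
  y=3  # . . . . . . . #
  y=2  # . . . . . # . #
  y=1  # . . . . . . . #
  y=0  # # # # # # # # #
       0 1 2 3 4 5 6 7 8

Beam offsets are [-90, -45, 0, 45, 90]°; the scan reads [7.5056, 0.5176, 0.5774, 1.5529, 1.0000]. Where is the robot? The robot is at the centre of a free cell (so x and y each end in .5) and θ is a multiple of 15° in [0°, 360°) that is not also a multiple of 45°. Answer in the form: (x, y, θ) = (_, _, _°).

Candidates: 53 free-cell centres × 16 headings = 848 poses. Raycast each; keep the one whose scan matches to 4 dp.
  (7.5, 4.5, 150°): beam 1 = 1.0000 ≠ 7.5056 ✗
  (6.5, 5.5, 30°): beam 1 = 3.0000 ≠ 7.5056 ✗
  (6.5, 5.5, 285°): beam 1 = 1.5529 ≠ 7.5056 ✗
  …
  (7.5, 2.5, 210°): r_1=7.5056, r_2=0.5176, r_3=0.5774, r_4=1.5529, r_5=1.0000 — all match ✓
Unique over the lattice → pose = (7.5, 2.5, 210°).

(x, y, θ) = (7.5, 2.5, 210°)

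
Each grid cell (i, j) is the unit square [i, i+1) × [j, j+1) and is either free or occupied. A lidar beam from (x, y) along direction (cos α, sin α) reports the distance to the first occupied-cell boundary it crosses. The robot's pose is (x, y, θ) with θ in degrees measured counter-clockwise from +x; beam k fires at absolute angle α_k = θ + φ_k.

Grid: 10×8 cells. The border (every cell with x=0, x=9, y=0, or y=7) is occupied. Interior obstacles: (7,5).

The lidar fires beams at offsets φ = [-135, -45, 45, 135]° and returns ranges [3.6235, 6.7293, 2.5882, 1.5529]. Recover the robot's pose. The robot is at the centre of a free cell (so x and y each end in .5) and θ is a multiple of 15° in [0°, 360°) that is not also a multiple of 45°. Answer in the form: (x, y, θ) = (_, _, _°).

(x, y, θ) = (2.5, 4.5, 30°)

The pose lattice has 47·16 = 752 candidates. Test each by forward raycasting.
  (5.5, 4.5, 195°): beam 1 = 2.8868 ≠ 3.6235 ✗
  (3.5, 4.5, 330°): beam 1 = 2.5882 ≠ 3.6235 ✗
  (2.5, 2.5, 105°): beam 1 = 3.0000 ≠ 3.6235 ✗
  (8.5, 4.5, 120°): beam 1 = 0.5176 ≠ 3.6235 ✗
  (2.5, 1.5, 60°): beam 1 = 0.5176 ≠ 3.6235 ✗
  …
  (2.5, 4.5, 30°): r_1=3.6235, r_2=6.7293, r_3=2.5882, r_4=1.5529 — all match ✓
Unique over the lattice → pose = (2.5, 4.5, 30°).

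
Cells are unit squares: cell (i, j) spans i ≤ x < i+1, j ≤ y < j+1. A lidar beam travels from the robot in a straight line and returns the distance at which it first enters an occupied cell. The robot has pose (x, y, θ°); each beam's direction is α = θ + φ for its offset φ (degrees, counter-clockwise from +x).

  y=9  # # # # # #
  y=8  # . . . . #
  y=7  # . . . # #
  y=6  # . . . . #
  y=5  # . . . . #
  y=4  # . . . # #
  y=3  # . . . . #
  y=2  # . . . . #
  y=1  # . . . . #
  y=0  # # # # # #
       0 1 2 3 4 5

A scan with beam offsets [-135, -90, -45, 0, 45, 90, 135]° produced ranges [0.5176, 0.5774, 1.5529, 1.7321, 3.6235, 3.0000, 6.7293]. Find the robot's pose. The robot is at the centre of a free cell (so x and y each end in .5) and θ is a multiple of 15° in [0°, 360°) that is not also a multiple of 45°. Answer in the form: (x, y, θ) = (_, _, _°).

Enumerate (i+0.5, j+0.5, θ) over the 30 free cells and 16 admissible headings. For each, cast all 7 beams and compare to the given ranges.
  (4.5, 6.5, 30°): beam 1 = 1.5529 ≠ 0.5176 ✗
  (4.5, 1.5, 240°): beam 1 = 7.7646 ≠ 0.5176 ✗
  (1.5, 7.5, 210°): beam 1 = 1.5529 ≠ 0.5176 ✗
  (1.5, 7.5, 195°): beam 1 = 1.7321 ≠ 0.5176 ✗
  …
  (1.5, 2.5, 300°): r_1=0.5176, r_2=0.5774, r_3=1.5529, r_4=1.7321, r_5=3.6235, r_6=3.0000, r_7=6.7293 — all match ✓
No second candidate reproduces the full scan.

(x, y, θ) = (1.5, 2.5, 300°)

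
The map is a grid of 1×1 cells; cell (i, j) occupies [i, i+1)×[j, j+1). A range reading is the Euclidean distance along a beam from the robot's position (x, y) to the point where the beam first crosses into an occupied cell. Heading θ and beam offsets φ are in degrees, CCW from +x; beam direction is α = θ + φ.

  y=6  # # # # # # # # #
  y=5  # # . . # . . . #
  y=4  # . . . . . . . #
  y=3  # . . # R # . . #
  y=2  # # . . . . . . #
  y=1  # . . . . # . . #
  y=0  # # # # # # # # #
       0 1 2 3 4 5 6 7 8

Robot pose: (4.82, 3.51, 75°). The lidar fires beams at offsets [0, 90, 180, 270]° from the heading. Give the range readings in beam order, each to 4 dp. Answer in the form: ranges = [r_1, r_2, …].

beam 1: φ=0°, α=75°
  dir = (cos 75°, sin 75°) = (0.2588, 0.9659); from cell (4,3)
  next x-line at t=0.6955, next y-line at t=0.5073; Δt_x=3.8637, Δt_y=1.0353
    y: enter (4,4) at t=0.5073
    x: enter (5,4) at t=0.6955
    y: enter (5,5) at t=1.5426
    y: enter (5,6) at t=2.5778 ← occupied
  → r_1 = 2.5778
beam 2: φ=90°, α=165°
  dir = (cos 165°, sin 165°) = (-0.9659, 0.2588); from cell (4,3)
  next x-line at t=0.8489, next y-line at t=1.8932; Δt_x=1.0353, Δt_y=3.8637
    x: enter (3,3) at t=0.8489 ← occupied
  → r_2 = 0.8489
beam 3: φ=180°, α=255°
  dir = (cos 255°, sin 255°) = (-0.2588, -0.9659); from cell (4,3)
  next x-line at t=3.1682, next y-line at t=0.5280; Δt_x=3.8637, Δt_y=1.0353
    y: enter (4,2) at t=0.5280
    y: enter (4,1) at t=1.5633
    y: enter (4,0) at t=2.5985 ← occupied
  → r_3 = 2.5985
beam 4: φ=270°, α=345°
  dir = (cos 345°, sin 345°) = (0.9659, -0.2588); from cell (4,3)
  next x-line at t=0.1863, next y-line at t=1.9705; Δt_x=1.0353, Δt_y=3.8637
    x: enter (5,3) at t=0.1863 ← occupied
  → r_4 = 0.1863

ranges = [2.5778, 0.8489, 2.5985, 0.1863]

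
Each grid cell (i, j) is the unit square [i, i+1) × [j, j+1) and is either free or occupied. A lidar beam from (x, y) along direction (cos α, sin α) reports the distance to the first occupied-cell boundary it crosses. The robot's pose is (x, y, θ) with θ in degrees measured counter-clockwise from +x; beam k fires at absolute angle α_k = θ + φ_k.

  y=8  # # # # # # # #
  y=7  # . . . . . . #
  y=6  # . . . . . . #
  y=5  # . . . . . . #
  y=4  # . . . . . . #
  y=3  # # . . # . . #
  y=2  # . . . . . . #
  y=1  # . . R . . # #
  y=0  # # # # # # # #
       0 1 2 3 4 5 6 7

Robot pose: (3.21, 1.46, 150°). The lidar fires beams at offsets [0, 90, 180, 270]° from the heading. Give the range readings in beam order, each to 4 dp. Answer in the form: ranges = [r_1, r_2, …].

beam 1: φ=0°, α=150°
  cosα=-0.8660 sinα=0.5000 | (3,1) | tMaxX 0.2425 tMaxY 1.0800 | tΔX 1.1547 tΔY 2.0000
    t=0.2425 [x] (2,1)
    t=1.0800 [y] (2,2)
    t=1.3972 [x] (1,2)
    t=2.5519 [x] (0,2) — stop
  → r_1 = 2.5519
beam 2: φ=90°, α=240°
  cosα=-0.5000 sinα=-0.8660 | (3,1) | tMaxX 0.4200 tMaxY 0.5312 | tΔX 2.0000 tΔY 1.1547
    t=0.4200 [x] (2,1)
    t=0.5312 [y] (2,0) — stop
  → r_2 = 0.5312
beam 3: φ=180°, α=330°
  cosα=0.8660 sinα=-0.5000 | (3,1) | tMaxX 0.9122 tMaxY 0.9200 | tΔX 1.1547 tΔY 2.0000
    t=0.9122 [x] (4,1)
    t=0.9200 [y] (4,0) — stop
  → r_3 = 0.9200
beam 4: φ=270°, α=60°
  cosα=0.5000 sinα=0.8660 | (3,1) | tMaxX 1.5800 tMaxY 0.6235 | tΔX 2.0000 tΔY 1.1547
    t=0.6235 [y] (3,2)
    t=1.5800 [x] (4,2)
    t=1.7782 [y] (4,3) — stop
  → r_4 = 1.7782

ranges = [2.5519, 0.5312, 0.9200, 1.7782]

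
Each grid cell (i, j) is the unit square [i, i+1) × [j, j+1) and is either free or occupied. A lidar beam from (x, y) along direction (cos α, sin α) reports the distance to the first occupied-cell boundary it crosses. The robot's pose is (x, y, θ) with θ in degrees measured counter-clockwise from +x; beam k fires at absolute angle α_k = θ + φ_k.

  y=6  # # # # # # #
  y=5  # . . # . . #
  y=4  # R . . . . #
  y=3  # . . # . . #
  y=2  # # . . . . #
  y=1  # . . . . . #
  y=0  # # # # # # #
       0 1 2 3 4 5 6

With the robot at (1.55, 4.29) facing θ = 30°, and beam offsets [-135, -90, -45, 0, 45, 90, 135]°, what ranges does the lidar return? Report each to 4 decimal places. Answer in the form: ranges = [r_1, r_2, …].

ranges = [1.3355, 3.7990, 1.5012, 1.6743, 1.7703, 1.1000, 0.5694]

beam 1: φ=-135°, α=255°
  direction (-0.2588, -0.9659); cell (1,4); t to first gridline: x 2.1250, y 0.3002 (then +3.8637 / +1.0353)
    (1,3) via y @ 0.3002
    (1,2) via y @ 1.3355  # hit
  → r_1 = 1.3355
beam 2: φ=-90°, α=300°
  direction (0.5000, -0.8660); cell (1,4); t to first gridline: x 0.9000, y 0.3349 (then +2.0000 / +1.1547)
    (1,3) via y @ 0.3349
    (2,3) via x @ 0.9000
    (2,2) via y @ 1.4896
    (2,1) via y @ 2.6443
    (3,1) via x @ 2.9000
    (3,0) via y @ 3.7990  # hit
  → r_2 = 3.7990
beam 3: φ=-45°, α=345°
  direction (0.9659, -0.2588); cell (1,4); t to first gridline: x 0.4659, y 1.1205 (then +1.0353 / +3.8637)
    (2,4) via x @ 0.4659
    (2,3) via y @ 1.1205
    (3,3) via x @ 1.5012  # hit
  → r_3 = 1.5012
beam 4: φ=0°, α=30°
  direction (0.8660, 0.5000); cell (1,4); t to first gridline: x 0.5196, y 1.4200 (then +1.1547 / +2.0000)
    (2,4) via x @ 0.5196
    (2,5) via y @ 1.4200
    (3,5) via x @ 1.6743  # hit
  → r_4 = 1.6743
beam 5: φ=45°, α=75°
  direction (0.2588, 0.9659); cell (1,4); t to first gridline: x 1.7387, y 0.7350 (then +3.8637 / +1.0353)
    (1,5) via y @ 0.7350
    (2,5) via x @ 1.7387
    (2,6) via y @ 1.7703  # hit
  → r_5 = 1.7703
beam 6: φ=90°, α=120°
  direction (-0.5000, 0.8660); cell (1,4); t to first gridline: x 1.1000, y 0.8198 (then +2.0000 / +1.1547)
    (1,5) via y @ 0.8198
    (0,5) via x @ 1.1000  # hit
  → r_6 = 1.1000
beam 7: φ=135°, α=165°
  direction (-0.9659, 0.2588); cell (1,4); t to first gridline: x 0.5694, y 2.7432 (then +1.0353 / +3.8637)
    (0,4) via x @ 0.5694  # hit
  → r_7 = 0.5694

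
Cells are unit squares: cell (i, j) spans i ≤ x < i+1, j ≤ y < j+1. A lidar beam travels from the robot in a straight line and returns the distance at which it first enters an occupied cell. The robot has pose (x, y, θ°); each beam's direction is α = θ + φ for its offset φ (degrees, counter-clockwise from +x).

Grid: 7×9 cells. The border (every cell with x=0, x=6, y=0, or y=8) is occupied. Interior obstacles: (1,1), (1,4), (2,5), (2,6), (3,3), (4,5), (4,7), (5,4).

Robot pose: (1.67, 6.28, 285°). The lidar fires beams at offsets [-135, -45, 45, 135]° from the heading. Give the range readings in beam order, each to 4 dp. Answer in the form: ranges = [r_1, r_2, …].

beam 1: φ=-135°, α=150°
  dir = (cos 150°, sin 150°) = (-0.8660, 0.5000); from cell (1,6)
  next x-line at t=0.7736, next y-line at t=1.4400; Δt_x=1.1547, Δt_y=2.0000
    x: enter (0,6) at t=0.7736 ← occupied
  → r_1 = 0.7736
beam 2: φ=-45°, α=240°
  dir = (cos 240°, sin 240°) = (-0.5000, -0.8660); from cell (1,6)
  next x-line at t=1.3400, next y-line at t=0.3233; Δt_x=2.0000, Δt_y=1.1547
    y: enter (1,5) at t=0.3233
    x: enter (0,5) at t=1.3400 ← occupied
  → r_2 = 1.3400
beam 3: φ=45°, α=330°
  dir = (cos 330°, sin 330°) = (0.8660, -0.5000); from cell (1,6)
  next x-line at t=0.3811, next y-line at t=0.5600; Δt_x=1.1547, Δt_y=2.0000
    x: enter (2,6) at t=0.3811 ← occupied
  → r_3 = 0.3811
beam 4: φ=135°, α=60°
  dir = (cos 60°, sin 60°) = (0.5000, 0.8660); from cell (1,6)
  next x-line at t=0.6600, next y-line at t=0.8314; Δt_x=2.0000, Δt_y=1.1547
    x: enter (2,6) at t=0.6600 ← occupied
  → r_4 = 0.6600

ranges = [0.7736, 1.3400, 0.3811, 0.6600]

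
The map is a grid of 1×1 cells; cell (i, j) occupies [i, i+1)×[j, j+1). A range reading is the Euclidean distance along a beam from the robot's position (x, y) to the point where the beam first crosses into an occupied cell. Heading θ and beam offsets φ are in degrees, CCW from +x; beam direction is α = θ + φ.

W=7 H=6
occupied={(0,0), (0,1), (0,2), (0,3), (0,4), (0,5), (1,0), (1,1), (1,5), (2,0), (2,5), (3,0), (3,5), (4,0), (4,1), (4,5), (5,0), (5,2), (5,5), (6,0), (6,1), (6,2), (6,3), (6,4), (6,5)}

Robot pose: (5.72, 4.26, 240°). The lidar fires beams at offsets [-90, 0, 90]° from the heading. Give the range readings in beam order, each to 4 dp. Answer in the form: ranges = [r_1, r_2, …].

ranges = [1.4800, 2.6096, 0.3233]

beam 1: φ=-90°, α=150°
  cosα=-0.8660 sinα=0.5000 | (5,4) | tMaxX 0.8314 tMaxY 1.4800 | tΔX 1.1547 tΔY 2.0000
    t=0.8314 [x] (4,4)
    t=1.4800 [y] (4,5) — stop
  → r_1 = 1.4800
beam 2: φ=0°, α=240°
  cosα=-0.5000 sinα=-0.8660 | (5,4) | tMaxX 1.4400 tMaxY 0.3002 | tΔX 2.0000 tΔY 1.1547
    t=0.3002 [y] (5,3)
    t=1.4400 [x] (4,3)
    t=1.4549 [y] (4,2)
    t=2.6096 [y] (4,1) — stop
  → r_2 = 2.6096
beam 3: φ=90°, α=330°
  cosα=0.8660 sinα=-0.5000 | (5,4) | tMaxX 0.3233 tMaxY 0.5200 | tΔX 1.1547 tΔY 2.0000
    t=0.3233 [x] (6,4) — stop
  → r_3 = 0.3233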